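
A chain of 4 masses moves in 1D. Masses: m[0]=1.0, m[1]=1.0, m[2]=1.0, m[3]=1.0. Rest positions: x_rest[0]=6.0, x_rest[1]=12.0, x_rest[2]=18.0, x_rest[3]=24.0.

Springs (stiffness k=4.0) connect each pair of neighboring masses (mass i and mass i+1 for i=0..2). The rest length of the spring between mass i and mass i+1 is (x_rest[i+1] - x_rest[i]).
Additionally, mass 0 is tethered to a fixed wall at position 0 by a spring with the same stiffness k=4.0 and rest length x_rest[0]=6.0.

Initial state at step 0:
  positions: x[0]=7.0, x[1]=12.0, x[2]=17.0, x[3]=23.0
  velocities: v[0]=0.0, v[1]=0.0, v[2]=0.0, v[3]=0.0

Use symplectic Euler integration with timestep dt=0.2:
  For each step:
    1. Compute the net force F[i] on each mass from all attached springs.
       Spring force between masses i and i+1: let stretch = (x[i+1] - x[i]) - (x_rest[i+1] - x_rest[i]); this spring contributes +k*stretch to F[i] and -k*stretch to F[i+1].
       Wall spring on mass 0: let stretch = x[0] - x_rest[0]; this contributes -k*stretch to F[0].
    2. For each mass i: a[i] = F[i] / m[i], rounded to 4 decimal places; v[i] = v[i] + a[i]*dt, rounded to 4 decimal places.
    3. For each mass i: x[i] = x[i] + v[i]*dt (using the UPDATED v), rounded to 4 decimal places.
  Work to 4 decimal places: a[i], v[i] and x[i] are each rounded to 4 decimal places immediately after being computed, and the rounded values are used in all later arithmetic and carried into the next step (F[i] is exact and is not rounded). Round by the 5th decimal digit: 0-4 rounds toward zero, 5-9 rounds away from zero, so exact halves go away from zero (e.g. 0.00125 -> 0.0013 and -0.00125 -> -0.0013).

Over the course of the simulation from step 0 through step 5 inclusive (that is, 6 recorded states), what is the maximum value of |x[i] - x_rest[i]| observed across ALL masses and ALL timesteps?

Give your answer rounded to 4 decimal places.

Answer: 1.1244

Derivation:
Step 0: x=[7.0000 12.0000 17.0000 23.0000] v=[0.0000 0.0000 0.0000 0.0000]
Step 1: x=[6.6800 12.0000 17.1600 23.0000] v=[-1.6000 0.0000 0.8000 0.0000]
Step 2: x=[6.1424 11.9744 17.4288 23.0256] v=[-2.6880 -0.1280 1.3440 0.1280]
Step 3: x=[5.5551 11.8884 17.7204 23.1157] v=[-2.9363 -0.4301 1.4579 0.4506]
Step 4: x=[5.0924 11.7222 17.9421 23.3026] v=[-2.3137 -0.8311 1.1085 0.9344]
Step 5: x=[4.8756 11.4904 18.0263 23.5918] v=[-1.0838 -1.1590 0.4210 1.4460]
Max displacement = 1.1244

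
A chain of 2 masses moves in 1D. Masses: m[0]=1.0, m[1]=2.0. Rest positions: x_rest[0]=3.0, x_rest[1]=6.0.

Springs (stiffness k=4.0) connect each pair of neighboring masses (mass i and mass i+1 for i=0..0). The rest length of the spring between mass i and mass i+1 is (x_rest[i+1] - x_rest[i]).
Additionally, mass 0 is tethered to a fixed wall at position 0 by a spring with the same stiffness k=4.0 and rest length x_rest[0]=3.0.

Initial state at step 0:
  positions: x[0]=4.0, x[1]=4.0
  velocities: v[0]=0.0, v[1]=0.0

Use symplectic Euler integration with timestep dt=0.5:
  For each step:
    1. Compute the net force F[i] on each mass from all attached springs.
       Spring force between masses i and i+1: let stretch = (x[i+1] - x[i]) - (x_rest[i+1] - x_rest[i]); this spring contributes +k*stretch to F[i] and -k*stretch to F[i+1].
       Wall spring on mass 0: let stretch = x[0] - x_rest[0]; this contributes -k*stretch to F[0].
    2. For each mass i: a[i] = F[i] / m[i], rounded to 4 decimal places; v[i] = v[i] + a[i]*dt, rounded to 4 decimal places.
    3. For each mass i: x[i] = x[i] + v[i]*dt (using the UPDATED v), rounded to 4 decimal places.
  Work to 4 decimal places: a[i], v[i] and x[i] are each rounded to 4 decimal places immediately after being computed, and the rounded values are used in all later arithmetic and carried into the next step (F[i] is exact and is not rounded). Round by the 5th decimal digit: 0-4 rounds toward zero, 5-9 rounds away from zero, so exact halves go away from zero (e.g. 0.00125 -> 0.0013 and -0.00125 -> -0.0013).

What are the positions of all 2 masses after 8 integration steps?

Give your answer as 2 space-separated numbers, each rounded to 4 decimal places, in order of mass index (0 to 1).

Step 0: x=[4.0000 4.0000] v=[0.0000 0.0000]
Step 1: x=[0.0000 5.5000] v=[-8.0000 3.0000]
Step 2: x=[1.5000 5.7500] v=[3.0000 0.5000]
Step 3: x=[5.7500 5.3750] v=[8.5000 -0.7500]
Step 4: x=[3.8750 6.6875] v=[-3.7500 2.6250]
Step 5: x=[0.9375 8.0938] v=[-5.8750 2.8125]
Step 6: x=[4.2188 7.4219] v=[6.5626 -1.3438]
Step 7: x=[6.4844 6.6485] v=[4.5312 -1.5469]
Step 8: x=[2.4297 7.2930] v=[-8.1094 1.2890]

Answer: 2.4297 7.2930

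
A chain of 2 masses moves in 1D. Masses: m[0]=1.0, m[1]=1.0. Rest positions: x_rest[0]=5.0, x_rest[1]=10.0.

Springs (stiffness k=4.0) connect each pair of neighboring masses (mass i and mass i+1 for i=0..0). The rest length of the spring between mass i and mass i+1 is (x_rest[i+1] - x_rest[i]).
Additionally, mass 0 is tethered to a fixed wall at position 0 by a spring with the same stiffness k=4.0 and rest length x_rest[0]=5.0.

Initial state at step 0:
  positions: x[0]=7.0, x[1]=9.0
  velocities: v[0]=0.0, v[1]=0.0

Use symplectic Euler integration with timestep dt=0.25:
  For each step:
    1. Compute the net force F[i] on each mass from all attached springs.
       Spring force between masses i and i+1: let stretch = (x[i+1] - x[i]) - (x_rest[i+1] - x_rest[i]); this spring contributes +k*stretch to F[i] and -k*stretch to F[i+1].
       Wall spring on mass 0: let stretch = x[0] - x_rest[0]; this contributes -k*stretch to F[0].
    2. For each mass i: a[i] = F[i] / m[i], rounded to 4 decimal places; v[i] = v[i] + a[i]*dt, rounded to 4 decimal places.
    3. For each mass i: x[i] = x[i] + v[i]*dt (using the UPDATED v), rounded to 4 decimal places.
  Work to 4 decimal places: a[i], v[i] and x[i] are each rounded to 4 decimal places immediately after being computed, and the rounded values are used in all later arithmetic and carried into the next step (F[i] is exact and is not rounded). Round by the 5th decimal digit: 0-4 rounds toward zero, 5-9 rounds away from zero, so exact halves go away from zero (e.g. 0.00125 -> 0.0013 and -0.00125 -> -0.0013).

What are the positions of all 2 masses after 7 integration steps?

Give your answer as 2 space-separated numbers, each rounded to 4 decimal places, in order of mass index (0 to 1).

Step 0: x=[7.0000 9.0000] v=[0.0000 0.0000]
Step 1: x=[5.7500 9.7500] v=[-5.0000 3.0000]
Step 2: x=[4.0625 10.7500] v=[-6.7500 4.0000]
Step 3: x=[3.0313 11.3281] v=[-4.1250 2.3125]
Step 4: x=[3.3164 11.0820] v=[1.1405 -0.9843]
Step 5: x=[4.7138 10.1445] v=[5.5897 -3.7499]
Step 6: x=[6.2905 9.0994] v=[6.3066 -4.1806]
Step 7: x=[6.9968 8.6020] v=[2.8250 -1.9895]

Answer: 6.9968 8.6020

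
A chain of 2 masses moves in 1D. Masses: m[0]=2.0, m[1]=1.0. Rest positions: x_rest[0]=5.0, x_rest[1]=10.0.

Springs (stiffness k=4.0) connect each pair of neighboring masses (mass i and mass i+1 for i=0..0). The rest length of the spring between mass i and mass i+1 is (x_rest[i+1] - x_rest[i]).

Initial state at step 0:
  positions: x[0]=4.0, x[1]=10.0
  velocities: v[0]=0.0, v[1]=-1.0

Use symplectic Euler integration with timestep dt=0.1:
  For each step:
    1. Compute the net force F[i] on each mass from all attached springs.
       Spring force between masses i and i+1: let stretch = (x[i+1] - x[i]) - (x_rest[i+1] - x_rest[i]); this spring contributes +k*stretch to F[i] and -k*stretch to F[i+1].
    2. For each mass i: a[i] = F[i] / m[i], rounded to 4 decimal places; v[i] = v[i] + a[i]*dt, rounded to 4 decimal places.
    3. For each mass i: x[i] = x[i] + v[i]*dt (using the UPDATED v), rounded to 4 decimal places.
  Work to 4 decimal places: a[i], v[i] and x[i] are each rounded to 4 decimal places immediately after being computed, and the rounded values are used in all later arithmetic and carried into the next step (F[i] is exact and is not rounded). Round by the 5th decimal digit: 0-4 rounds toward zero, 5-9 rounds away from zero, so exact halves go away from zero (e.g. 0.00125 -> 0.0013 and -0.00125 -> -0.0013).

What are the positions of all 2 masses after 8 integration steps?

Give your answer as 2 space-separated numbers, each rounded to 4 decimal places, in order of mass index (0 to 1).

Answer: 4.3592 8.4816

Derivation:
Step 0: x=[4.0000 10.0000] v=[0.0000 -1.0000]
Step 1: x=[4.0200 9.8600] v=[0.2000 -1.4000]
Step 2: x=[4.0568 9.6864] v=[0.3680 -1.7360]
Step 3: x=[4.1062 9.4876] v=[0.4939 -1.9878]
Step 4: x=[4.1632 9.2736] v=[0.5702 -2.1404]
Step 5: x=[4.2224 9.0551] v=[0.5923 -2.1846]
Step 6: x=[4.2783 8.8433] v=[0.5588 -2.1177]
Step 7: x=[4.3255 8.6489] v=[0.4718 -1.9437]
Step 8: x=[4.3592 8.4816] v=[0.3365 -1.6731]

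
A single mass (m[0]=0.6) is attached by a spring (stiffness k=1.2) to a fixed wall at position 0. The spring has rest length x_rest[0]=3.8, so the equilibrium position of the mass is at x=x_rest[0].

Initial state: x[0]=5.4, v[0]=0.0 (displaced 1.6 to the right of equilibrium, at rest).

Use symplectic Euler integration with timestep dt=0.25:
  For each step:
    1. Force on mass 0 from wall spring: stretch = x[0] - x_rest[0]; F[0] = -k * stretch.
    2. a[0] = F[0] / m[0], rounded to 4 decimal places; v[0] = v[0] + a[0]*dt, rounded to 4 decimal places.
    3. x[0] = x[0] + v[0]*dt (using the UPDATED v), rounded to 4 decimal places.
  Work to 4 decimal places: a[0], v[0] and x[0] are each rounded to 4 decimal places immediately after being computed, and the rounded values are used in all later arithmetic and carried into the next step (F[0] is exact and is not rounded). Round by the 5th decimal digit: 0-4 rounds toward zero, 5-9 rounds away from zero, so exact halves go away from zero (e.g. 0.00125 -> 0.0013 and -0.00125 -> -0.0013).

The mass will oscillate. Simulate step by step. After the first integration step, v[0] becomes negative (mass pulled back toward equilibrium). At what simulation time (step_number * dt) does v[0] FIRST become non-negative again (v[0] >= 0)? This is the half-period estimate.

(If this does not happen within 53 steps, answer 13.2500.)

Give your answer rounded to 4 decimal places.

Step 0: x=[5.4000] v=[0.0000]
Step 1: x=[5.2000] v=[-0.8000]
Step 2: x=[4.8250] v=[-1.5000]
Step 3: x=[4.3219] v=[-2.0125]
Step 4: x=[3.7535] v=[-2.2735]
Step 5: x=[3.1909] v=[-2.2503]
Step 6: x=[2.7045] v=[-1.9458]
Step 7: x=[2.3550] v=[-1.3981]
Step 8: x=[2.1861] v=[-0.6756]
Step 9: x=[2.2190] v=[0.1314]
First v>=0 after going negative at step 9, time=2.2500

Answer: 2.2500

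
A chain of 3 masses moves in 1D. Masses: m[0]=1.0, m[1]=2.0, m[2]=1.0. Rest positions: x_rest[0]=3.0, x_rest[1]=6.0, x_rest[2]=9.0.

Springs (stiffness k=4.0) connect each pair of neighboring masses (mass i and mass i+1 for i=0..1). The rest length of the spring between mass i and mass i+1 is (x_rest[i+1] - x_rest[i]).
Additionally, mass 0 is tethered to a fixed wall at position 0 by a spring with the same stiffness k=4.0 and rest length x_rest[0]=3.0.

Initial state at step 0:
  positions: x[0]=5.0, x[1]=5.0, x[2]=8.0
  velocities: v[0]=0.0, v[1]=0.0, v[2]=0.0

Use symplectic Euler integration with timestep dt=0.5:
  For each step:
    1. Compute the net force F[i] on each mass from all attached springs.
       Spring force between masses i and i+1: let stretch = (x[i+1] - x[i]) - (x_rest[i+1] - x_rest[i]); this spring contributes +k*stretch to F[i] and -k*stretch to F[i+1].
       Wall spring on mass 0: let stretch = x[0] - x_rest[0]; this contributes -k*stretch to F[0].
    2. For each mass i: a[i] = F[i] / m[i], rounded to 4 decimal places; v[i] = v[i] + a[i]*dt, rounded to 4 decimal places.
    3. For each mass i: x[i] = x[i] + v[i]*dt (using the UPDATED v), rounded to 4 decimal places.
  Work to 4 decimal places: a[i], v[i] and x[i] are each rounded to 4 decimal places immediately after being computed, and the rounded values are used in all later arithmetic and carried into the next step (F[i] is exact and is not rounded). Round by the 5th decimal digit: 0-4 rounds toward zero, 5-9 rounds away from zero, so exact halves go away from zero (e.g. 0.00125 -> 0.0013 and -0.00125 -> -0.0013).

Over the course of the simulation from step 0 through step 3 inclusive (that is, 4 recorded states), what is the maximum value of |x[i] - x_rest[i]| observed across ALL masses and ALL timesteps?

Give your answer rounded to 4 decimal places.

Step 0: x=[5.0000 5.0000 8.0000] v=[0.0000 0.0000 0.0000]
Step 1: x=[0.0000 6.5000 8.0000] v=[-10.0000 3.0000 0.0000]
Step 2: x=[1.5000 5.5000 9.5000] v=[3.0000 -2.0000 3.0000]
Step 3: x=[5.5000 4.5000 10.0000] v=[8.0000 -2.0000 1.0000]
Max displacement = 3.0000

Answer: 3.0000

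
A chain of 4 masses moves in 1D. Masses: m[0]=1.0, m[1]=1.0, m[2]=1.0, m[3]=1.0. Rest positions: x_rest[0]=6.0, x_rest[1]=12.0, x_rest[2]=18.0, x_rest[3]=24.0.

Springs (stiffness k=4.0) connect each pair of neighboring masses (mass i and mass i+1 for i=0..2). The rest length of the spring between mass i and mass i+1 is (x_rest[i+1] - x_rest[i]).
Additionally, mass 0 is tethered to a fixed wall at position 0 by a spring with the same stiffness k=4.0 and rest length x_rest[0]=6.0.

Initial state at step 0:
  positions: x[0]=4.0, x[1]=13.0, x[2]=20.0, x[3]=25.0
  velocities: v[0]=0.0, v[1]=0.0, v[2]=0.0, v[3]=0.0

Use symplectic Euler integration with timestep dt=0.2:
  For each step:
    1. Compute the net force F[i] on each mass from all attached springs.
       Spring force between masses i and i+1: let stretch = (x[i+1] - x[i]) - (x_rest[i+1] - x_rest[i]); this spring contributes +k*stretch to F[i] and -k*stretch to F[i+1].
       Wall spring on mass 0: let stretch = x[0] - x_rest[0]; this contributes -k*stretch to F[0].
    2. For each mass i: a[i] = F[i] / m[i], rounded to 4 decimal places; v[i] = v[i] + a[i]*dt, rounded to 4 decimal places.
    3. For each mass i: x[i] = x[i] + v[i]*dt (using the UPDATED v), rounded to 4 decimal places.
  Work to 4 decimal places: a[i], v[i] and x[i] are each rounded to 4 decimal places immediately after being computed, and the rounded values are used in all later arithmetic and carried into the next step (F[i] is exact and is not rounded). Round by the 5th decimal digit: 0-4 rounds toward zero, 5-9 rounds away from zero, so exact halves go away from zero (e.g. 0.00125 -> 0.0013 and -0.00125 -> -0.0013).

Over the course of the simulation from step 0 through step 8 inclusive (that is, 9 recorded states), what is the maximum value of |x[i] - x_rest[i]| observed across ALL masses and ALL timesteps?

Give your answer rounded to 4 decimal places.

Step 0: x=[4.0000 13.0000 20.0000 25.0000] v=[0.0000 0.0000 0.0000 0.0000]
Step 1: x=[4.8000 12.6800 19.6800 25.1600] v=[4.0000 -1.6000 -1.6000 0.8000]
Step 2: x=[6.0928 12.2192 19.1168 25.4032] v=[6.4640 -2.3040 -2.8160 1.2160]
Step 3: x=[7.3910 11.8818 18.4558 25.6006] v=[6.4909 -1.6870 -3.3050 0.9869]
Step 4: x=[8.2251 11.8777 17.8861 25.6148] v=[4.1707 -0.0204 -2.8484 0.0711]
Step 5: x=[8.3276 12.2505 17.5917 25.3524] v=[0.5127 1.8642 -1.4722 -1.3119]
Step 6: x=[7.7254 12.8503 17.6844 24.8083] v=[-3.0111 2.9988 0.4634 -2.7205]
Step 7: x=[6.7071 13.4035 18.1434 24.0844] v=[-5.0915 2.7662 2.2952 -3.6196]
Step 8: x=[5.6871 13.6437 18.7946 23.3699] v=[-5.1001 1.2010 3.2561 -3.5724]
Max displacement = 2.3276

Answer: 2.3276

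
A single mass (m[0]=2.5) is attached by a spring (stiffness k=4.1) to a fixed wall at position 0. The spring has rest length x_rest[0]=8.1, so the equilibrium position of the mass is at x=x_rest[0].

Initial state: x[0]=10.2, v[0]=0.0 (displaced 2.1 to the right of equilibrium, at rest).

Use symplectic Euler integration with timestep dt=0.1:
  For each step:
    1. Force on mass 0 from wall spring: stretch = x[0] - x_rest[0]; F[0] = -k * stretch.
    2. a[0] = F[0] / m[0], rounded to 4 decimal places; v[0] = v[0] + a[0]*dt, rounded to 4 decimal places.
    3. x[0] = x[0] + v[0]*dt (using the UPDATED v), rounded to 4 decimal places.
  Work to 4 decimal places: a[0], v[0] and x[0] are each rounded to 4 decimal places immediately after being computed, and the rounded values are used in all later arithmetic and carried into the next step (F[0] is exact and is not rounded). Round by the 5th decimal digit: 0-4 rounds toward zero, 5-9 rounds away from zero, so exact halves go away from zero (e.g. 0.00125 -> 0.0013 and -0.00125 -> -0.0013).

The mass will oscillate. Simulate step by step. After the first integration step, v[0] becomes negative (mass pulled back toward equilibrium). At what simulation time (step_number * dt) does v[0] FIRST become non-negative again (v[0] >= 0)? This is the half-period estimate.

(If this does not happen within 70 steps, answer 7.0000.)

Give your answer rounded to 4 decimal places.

Answer: 2.5000

Derivation:
Step 0: x=[10.2000] v=[0.0000]
Step 1: x=[10.1656] v=[-0.3444]
Step 2: x=[10.0973] v=[-0.6832]
Step 3: x=[9.9962] v=[-1.0108]
Step 4: x=[9.8640] v=[-1.3218]
Step 5: x=[9.7029] v=[-1.6111]
Step 6: x=[9.5155] v=[-1.8740]
Step 7: x=[9.3049] v=[-2.1061]
Step 8: x=[9.0745] v=[-2.3037]
Step 9: x=[8.8282] v=[-2.4635]
Step 10: x=[8.5699] v=[-2.5829]
Step 11: x=[8.3039] v=[-2.6600]
Step 12: x=[8.0346] v=[-2.6934]
Step 13: x=[7.7663] v=[-2.6827]
Step 14: x=[7.5035] v=[-2.6280]
Step 15: x=[7.2505] v=[-2.5302]
Step 16: x=[7.0114] v=[-2.3909]
Step 17: x=[6.7902] v=[-2.2124]
Step 18: x=[6.5904] v=[-1.9976]
Step 19: x=[6.4154] v=[-1.7500]
Step 20: x=[6.2680] v=[-1.4737]
Step 21: x=[6.1507] v=[-1.1733]
Step 22: x=[6.0653] v=[-0.8536]
Step 23: x=[6.0133] v=[-0.5199]
Step 24: x=[5.9955] v=[-0.1777]
Step 25: x=[6.0122] v=[0.1674]
First v>=0 after going negative at step 25, time=2.5000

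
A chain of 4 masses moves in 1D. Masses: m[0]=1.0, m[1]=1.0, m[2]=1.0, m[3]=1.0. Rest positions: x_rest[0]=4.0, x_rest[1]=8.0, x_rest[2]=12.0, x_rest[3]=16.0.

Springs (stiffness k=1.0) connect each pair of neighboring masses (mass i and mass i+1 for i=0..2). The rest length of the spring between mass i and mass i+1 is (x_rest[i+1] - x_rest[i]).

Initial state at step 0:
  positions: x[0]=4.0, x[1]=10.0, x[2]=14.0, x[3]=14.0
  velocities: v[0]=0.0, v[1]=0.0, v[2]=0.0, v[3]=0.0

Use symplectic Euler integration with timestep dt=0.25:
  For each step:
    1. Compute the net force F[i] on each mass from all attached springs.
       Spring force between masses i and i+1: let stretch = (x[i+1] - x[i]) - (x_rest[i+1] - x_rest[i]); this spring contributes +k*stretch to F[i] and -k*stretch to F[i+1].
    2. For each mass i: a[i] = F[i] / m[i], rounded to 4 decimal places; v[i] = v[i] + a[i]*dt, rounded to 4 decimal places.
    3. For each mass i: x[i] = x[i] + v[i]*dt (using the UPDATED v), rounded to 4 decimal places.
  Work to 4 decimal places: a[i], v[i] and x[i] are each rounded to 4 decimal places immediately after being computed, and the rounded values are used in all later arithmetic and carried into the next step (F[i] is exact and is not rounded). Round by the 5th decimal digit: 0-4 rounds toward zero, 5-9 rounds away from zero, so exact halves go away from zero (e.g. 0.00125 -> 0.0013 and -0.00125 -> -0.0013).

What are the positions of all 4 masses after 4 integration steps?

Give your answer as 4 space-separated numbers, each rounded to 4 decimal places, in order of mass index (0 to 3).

Answer: 5.0259 8.8702 12.0426 16.0614

Derivation:
Step 0: x=[4.0000 10.0000 14.0000 14.0000] v=[0.0000 0.0000 0.0000 0.0000]
Step 1: x=[4.1250 9.8750 13.7500 14.2500] v=[0.5000 -0.5000 -1.0000 1.0000]
Step 2: x=[4.3594 9.6328 13.2891 14.7188] v=[0.9375 -0.9688 -1.8438 1.8750]
Step 3: x=[4.6734 9.2895 12.6890 15.3482] v=[1.2559 -1.3731 -2.4005 2.5176]
Step 4: x=[5.0259 8.8702 12.0426 16.0614] v=[1.4099 -1.6773 -2.5856 2.8528]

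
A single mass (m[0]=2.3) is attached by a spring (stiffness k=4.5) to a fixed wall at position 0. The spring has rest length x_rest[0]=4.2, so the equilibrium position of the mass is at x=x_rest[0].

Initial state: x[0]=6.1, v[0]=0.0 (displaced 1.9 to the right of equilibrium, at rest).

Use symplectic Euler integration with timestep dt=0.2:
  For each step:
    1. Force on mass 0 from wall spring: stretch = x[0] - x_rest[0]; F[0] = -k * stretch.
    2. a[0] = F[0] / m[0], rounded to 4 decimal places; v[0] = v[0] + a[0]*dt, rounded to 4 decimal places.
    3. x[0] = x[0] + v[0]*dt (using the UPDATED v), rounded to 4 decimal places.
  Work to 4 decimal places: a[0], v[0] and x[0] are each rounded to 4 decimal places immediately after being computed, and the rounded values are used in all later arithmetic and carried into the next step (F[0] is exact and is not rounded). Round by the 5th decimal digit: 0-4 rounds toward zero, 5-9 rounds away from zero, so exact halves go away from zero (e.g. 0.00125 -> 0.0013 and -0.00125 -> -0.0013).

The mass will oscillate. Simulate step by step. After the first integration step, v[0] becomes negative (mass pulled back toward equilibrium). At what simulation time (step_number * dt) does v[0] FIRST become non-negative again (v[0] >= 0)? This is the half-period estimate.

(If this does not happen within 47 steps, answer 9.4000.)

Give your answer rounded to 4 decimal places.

Answer: 2.4000

Derivation:
Step 0: x=[6.1000] v=[0.0000]
Step 1: x=[5.9513] v=[-0.7435]
Step 2: x=[5.6655] v=[-1.4288]
Step 3: x=[5.2650] v=[-2.0023]
Step 4: x=[4.7812] v=[-2.4190]
Step 5: x=[4.2519] v=[-2.6464]
Step 6: x=[3.7186] v=[-2.6667]
Step 7: x=[3.2229] v=[-2.4783]
Step 8: x=[2.8037] v=[-2.0960]
Step 9: x=[2.4938] v=[-1.5496]
Step 10: x=[2.3174] v=[-0.8820]
Step 11: x=[2.2883] v=[-0.1453]
Step 12: x=[2.4089] v=[0.6028]
First v>=0 after going negative at step 12, time=2.4000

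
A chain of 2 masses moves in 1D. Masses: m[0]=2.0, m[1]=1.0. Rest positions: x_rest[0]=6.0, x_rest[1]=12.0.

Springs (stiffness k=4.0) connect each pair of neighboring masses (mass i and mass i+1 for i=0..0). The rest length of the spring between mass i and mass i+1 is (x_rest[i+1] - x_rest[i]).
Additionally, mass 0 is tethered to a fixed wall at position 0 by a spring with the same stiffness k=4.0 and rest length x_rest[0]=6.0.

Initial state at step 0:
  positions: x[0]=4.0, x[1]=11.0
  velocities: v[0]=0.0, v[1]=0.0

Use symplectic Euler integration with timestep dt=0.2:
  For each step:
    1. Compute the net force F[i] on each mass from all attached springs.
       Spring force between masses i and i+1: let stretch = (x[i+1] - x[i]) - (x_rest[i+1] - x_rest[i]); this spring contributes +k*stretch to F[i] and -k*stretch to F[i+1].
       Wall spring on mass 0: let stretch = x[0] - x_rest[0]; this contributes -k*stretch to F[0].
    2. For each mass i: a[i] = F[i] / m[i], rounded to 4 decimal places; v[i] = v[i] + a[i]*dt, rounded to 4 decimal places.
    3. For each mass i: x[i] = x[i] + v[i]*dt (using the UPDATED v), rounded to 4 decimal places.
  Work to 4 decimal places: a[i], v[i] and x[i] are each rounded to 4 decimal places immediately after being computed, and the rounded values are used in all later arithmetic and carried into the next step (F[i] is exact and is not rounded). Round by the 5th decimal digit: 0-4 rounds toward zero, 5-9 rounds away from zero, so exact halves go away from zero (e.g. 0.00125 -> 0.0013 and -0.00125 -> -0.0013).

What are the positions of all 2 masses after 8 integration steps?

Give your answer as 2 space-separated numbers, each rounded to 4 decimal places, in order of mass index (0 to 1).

Answer: 6.5118 12.3142

Derivation:
Step 0: x=[4.0000 11.0000] v=[0.0000 0.0000]
Step 1: x=[4.2400 10.8400] v=[1.2000 -0.8000]
Step 2: x=[4.6688 10.5840] v=[2.1440 -1.2800]
Step 3: x=[5.1973 10.3416] v=[2.6426 -1.2122]
Step 4: x=[5.7216 10.2361] v=[2.6214 -0.5276]
Step 5: x=[6.1493 10.3683] v=[2.1386 0.6608]
Step 6: x=[6.4226 10.7854] v=[1.3665 2.0856]
Step 7: x=[6.5311 11.4645] v=[0.5426 3.3954]
Step 8: x=[6.5118 12.3142] v=[-0.0965 4.2487]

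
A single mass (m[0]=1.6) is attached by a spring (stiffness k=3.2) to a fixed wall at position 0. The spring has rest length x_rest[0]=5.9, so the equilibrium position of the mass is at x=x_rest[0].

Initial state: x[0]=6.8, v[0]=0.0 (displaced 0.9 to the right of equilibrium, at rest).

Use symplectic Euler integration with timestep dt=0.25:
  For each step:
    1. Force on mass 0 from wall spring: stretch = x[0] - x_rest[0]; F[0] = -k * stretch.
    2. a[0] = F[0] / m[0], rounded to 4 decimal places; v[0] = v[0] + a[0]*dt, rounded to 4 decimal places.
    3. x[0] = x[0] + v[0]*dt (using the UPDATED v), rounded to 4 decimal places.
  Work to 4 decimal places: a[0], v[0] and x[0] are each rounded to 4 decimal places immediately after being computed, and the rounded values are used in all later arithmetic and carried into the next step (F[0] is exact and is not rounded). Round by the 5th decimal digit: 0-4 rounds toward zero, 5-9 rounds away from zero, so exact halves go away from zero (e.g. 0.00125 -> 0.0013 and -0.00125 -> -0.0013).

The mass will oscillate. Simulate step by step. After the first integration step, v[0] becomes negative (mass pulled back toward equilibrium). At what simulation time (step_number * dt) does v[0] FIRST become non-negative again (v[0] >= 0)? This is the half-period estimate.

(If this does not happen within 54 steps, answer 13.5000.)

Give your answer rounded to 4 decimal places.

Answer: 2.2500

Derivation:
Step 0: x=[6.8000] v=[0.0000]
Step 1: x=[6.6875] v=[-0.4500]
Step 2: x=[6.4766] v=[-0.8438]
Step 3: x=[6.1936] v=[-1.1321]
Step 4: x=[5.8739] v=[-1.2789]
Step 5: x=[5.5574] v=[-1.2659]
Step 6: x=[5.2838] v=[-1.0946]
Step 7: x=[5.0872] v=[-0.7865]
Step 8: x=[4.9922] v=[-0.3801]
Step 9: x=[5.0107] v=[0.0738]
First v>=0 after going negative at step 9, time=2.2500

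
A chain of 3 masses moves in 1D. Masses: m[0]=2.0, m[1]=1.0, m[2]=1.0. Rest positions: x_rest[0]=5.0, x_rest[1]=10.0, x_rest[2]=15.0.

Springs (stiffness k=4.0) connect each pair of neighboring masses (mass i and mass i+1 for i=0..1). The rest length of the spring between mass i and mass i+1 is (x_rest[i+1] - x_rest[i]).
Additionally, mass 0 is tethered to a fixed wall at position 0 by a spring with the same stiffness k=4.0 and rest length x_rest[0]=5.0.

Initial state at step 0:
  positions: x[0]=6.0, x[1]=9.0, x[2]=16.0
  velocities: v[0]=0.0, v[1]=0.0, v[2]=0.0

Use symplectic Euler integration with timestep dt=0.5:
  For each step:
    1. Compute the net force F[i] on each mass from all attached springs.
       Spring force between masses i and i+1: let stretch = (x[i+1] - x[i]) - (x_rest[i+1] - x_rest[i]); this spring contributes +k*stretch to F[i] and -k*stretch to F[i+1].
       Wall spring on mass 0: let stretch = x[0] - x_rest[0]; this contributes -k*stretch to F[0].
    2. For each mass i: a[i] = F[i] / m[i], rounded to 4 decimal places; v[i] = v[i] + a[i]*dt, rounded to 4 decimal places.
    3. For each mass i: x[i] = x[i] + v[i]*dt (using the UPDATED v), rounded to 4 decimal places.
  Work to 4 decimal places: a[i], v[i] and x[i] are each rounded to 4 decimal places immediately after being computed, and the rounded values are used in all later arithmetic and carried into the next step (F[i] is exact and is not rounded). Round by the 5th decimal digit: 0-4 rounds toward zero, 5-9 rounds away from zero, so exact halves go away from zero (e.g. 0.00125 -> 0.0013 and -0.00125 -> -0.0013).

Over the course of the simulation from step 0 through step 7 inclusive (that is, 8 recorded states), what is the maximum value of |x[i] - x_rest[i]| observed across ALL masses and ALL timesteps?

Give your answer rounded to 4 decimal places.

Step 0: x=[6.0000 9.0000 16.0000] v=[0.0000 0.0000 0.0000]
Step 1: x=[4.5000 13.0000 14.0000] v=[-3.0000 8.0000 -4.0000]
Step 2: x=[5.0000 9.5000 16.0000] v=[1.0000 -7.0000 4.0000]
Step 3: x=[5.2500 8.0000 16.5000] v=[0.5000 -3.0000 1.0000]
Step 4: x=[4.2500 12.2500 13.5000] v=[-2.0000 8.5000 -6.0000]
Step 5: x=[5.1250 9.7500 14.2500] v=[1.7500 -5.0000 1.5000]
Step 6: x=[5.7500 7.1250 15.5000] v=[1.2500 -5.2500 2.5000]
Step 7: x=[4.1875 11.5000 13.3750] v=[-3.1250 8.7500 -4.2500]
Max displacement = 3.0000

Answer: 3.0000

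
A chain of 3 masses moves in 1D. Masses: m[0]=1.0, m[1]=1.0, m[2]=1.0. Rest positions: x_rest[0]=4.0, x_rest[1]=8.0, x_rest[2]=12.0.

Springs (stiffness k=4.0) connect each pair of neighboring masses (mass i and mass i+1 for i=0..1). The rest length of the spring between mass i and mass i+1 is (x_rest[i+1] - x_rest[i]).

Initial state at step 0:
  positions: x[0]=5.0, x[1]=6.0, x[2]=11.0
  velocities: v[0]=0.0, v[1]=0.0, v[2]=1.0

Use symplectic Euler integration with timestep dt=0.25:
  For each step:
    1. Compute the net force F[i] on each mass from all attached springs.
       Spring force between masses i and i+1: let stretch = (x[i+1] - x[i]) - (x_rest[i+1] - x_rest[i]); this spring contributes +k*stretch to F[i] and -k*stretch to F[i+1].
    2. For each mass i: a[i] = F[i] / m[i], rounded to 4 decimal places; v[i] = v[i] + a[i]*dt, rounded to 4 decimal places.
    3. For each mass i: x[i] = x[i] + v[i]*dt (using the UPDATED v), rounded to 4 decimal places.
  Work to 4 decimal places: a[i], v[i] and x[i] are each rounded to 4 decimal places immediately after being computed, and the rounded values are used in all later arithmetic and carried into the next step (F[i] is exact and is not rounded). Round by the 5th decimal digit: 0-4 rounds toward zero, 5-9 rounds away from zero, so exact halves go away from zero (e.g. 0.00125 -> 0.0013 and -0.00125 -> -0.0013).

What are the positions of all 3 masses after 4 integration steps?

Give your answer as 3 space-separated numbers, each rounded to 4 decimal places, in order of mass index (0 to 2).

Answer: 2.2774 8.6445 12.0781

Derivation:
Step 0: x=[5.0000 6.0000 11.0000] v=[0.0000 0.0000 1.0000]
Step 1: x=[4.2500 7.0000 11.0000] v=[-3.0000 4.0000 0.0000]
Step 2: x=[3.1875 8.3125 11.0000] v=[-4.2500 5.2500 0.0000]
Step 3: x=[2.4063 9.0156 11.3281] v=[-3.1250 2.8125 1.3125]
Step 4: x=[2.2774 8.6445 12.0781] v=[-0.5157 -1.4843 3.0000]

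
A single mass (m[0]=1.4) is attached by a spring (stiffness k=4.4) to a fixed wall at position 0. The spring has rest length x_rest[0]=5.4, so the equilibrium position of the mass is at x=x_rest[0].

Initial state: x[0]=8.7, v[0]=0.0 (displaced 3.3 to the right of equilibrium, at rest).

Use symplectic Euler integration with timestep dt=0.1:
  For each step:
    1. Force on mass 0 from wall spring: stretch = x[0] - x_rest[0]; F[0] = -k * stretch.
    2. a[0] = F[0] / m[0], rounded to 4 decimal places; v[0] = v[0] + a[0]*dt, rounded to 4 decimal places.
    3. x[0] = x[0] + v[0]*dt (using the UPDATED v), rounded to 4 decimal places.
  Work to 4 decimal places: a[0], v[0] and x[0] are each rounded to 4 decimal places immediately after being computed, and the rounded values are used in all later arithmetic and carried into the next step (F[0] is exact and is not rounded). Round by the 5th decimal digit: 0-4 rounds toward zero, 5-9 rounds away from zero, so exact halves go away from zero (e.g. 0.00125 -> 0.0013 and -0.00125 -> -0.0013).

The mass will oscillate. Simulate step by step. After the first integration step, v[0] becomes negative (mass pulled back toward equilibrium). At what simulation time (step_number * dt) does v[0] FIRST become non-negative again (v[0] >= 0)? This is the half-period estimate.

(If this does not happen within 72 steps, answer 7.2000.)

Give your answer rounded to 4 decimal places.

Answer: 1.8000

Derivation:
Step 0: x=[8.7000] v=[0.0000]
Step 1: x=[8.5963] v=[-1.0371]
Step 2: x=[8.3921] v=[-2.0417]
Step 3: x=[8.0939] v=[-2.9821]
Step 4: x=[7.7110] v=[-3.8288]
Step 5: x=[7.2555] v=[-4.5551]
Step 6: x=[6.7417] v=[-5.1383]
Step 7: x=[6.1857] v=[-5.5600]
Step 8: x=[5.6050] v=[-5.8069]
Step 9: x=[5.0179] v=[-5.8713]
Step 10: x=[4.4428] v=[-5.7512]
Step 11: x=[3.8978] v=[-5.4504]
Step 12: x=[3.4000] v=[-4.9783]
Step 13: x=[2.9650] v=[-4.3497]
Step 14: x=[2.6066] v=[-3.5844]
Step 15: x=[2.3360] v=[-2.7065]
Step 16: x=[2.1617] v=[-1.7435]
Step 17: x=[2.0891] v=[-0.7258]
Step 18: x=[2.1206] v=[0.3148]
First v>=0 after going negative at step 18, time=1.8000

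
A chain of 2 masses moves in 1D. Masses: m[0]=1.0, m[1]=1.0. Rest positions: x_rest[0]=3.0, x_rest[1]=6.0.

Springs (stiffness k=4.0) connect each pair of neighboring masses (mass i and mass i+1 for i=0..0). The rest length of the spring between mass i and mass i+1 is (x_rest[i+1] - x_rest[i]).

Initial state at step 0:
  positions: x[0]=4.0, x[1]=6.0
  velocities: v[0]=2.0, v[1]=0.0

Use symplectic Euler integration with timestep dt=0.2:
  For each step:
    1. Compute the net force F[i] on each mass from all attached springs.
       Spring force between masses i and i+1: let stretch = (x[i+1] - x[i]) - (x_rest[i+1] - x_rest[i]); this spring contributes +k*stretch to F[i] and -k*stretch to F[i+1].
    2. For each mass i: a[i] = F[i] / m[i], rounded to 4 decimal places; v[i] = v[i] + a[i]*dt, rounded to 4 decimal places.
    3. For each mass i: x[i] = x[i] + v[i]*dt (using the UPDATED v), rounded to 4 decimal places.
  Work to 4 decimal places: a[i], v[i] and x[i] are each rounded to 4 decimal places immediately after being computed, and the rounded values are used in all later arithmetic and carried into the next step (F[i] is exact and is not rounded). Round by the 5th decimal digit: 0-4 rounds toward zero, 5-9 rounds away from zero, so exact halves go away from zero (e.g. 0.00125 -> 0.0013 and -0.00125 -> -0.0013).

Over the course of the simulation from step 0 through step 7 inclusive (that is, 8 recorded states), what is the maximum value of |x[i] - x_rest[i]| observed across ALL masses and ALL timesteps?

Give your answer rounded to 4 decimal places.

Step 0: x=[4.0000 6.0000] v=[2.0000 0.0000]
Step 1: x=[4.2400 6.1600] v=[1.2000 0.8000]
Step 2: x=[4.3072 6.4928] v=[0.3360 1.6640]
Step 3: x=[4.2441 6.9559] v=[-0.3155 2.3155]
Step 4: x=[4.1349 7.4651] v=[-0.5461 2.5461]
Step 5: x=[4.0785 7.9215] v=[-0.2819 2.2819]
Step 6: x=[4.1570 8.2430] v=[0.3925 1.6075]
Step 7: x=[4.4093 8.3907] v=[1.2613 0.7387]
Max displacement = 2.3907

Answer: 2.3907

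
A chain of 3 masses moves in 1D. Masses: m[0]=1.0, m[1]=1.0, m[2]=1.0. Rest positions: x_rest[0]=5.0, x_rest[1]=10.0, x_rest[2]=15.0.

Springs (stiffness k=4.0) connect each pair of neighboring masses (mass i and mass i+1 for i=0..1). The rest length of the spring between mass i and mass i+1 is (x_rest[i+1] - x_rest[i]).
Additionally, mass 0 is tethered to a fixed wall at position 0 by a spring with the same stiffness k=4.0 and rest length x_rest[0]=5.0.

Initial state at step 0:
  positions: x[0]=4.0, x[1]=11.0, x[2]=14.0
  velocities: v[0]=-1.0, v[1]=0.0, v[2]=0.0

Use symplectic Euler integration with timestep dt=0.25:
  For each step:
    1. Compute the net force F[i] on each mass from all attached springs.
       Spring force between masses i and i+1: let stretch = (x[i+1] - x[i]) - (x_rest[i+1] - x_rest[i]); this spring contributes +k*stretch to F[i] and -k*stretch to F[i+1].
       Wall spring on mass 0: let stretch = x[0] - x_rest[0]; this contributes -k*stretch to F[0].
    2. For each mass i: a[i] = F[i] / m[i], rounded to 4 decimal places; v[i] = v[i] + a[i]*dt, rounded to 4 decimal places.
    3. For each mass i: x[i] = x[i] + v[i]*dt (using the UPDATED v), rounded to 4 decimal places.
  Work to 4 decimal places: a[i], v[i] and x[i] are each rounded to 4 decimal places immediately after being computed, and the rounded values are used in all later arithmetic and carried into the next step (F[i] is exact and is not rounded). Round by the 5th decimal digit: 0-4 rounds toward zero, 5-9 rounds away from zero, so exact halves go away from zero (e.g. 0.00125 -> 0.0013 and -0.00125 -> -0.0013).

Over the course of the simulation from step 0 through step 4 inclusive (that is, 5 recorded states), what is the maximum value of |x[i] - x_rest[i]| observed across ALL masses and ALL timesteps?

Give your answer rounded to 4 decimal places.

Answer: 1.7812

Derivation:
Step 0: x=[4.0000 11.0000 14.0000] v=[-1.0000 0.0000 0.0000]
Step 1: x=[4.5000 10.0000 14.5000] v=[2.0000 -4.0000 2.0000]
Step 2: x=[5.2500 8.7500 15.1250] v=[3.0000 -5.0000 2.5000]
Step 3: x=[5.5625 8.2188 15.4063] v=[1.2500 -2.1250 1.1250]
Step 4: x=[5.1485 8.8204 15.1407] v=[-1.6562 2.4062 -1.0625]
Max displacement = 1.7812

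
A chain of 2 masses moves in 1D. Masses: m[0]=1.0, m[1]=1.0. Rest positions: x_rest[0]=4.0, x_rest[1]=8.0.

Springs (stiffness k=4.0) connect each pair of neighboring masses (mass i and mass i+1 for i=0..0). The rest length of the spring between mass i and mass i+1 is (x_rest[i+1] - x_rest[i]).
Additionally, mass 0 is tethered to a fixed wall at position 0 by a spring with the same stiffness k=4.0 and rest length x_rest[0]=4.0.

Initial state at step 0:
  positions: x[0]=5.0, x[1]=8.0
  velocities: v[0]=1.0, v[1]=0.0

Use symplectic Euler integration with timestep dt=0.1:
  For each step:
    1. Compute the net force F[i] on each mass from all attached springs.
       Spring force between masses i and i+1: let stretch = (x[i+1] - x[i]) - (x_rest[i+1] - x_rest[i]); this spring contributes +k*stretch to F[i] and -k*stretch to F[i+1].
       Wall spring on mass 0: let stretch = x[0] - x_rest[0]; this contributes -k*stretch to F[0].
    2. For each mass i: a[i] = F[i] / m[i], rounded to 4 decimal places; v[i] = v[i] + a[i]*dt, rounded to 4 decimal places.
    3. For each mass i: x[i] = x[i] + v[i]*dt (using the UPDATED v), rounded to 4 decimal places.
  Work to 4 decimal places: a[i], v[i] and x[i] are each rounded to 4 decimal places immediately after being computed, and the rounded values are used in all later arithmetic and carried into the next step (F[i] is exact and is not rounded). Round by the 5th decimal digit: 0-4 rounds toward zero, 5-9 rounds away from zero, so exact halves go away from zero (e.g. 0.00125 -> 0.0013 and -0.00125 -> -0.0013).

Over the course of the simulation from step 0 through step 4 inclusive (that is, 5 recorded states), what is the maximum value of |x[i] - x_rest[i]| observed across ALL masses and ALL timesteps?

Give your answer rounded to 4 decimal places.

Step 0: x=[5.0000 8.0000] v=[1.0000 0.0000]
Step 1: x=[5.0200 8.0400] v=[0.2000 0.4000]
Step 2: x=[4.9600 8.1192] v=[-0.6000 0.7920]
Step 3: x=[4.8280 8.2320] v=[-1.3203 1.1283]
Step 4: x=[4.6390 8.3687] v=[-1.8899 1.3667]
Max displacement = 1.0200

Answer: 1.0200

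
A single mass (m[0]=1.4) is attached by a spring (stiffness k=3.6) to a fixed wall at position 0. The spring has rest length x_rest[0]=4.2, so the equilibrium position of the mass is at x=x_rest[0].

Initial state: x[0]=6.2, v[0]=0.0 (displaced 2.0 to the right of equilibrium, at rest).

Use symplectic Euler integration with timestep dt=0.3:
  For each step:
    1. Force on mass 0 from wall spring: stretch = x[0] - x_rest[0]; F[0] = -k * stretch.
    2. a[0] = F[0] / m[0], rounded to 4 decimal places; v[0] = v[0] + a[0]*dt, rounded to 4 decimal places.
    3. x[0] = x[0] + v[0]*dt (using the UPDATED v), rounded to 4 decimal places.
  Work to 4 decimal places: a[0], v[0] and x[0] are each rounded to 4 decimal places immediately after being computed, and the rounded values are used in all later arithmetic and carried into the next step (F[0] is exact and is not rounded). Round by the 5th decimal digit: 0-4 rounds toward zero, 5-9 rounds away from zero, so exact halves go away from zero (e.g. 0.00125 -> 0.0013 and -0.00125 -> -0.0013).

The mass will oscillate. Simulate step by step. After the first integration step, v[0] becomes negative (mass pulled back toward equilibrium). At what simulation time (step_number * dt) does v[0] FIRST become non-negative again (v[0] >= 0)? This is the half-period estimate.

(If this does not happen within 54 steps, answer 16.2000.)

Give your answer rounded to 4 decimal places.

Answer: 2.1000

Derivation:
Step 0: x=[6.2000] v=[0.0000]
Step 1: x=[5.7371] v=[-1.5429]
Step 2: x=[4.9185] v=[-2.7287]
Step 3: x=[3.9336] v=[-3.2830]
Step 4: x=[3.0104] v=[-3.0775]
Step 5: x=[2.3625] v=[-2.1598]
Step 6: x=[2.1398] v=[-0.7423]
Step 7: x=[2.3939] v=[0.8470]
First v>=0 after going negative at step 7, time=2.1000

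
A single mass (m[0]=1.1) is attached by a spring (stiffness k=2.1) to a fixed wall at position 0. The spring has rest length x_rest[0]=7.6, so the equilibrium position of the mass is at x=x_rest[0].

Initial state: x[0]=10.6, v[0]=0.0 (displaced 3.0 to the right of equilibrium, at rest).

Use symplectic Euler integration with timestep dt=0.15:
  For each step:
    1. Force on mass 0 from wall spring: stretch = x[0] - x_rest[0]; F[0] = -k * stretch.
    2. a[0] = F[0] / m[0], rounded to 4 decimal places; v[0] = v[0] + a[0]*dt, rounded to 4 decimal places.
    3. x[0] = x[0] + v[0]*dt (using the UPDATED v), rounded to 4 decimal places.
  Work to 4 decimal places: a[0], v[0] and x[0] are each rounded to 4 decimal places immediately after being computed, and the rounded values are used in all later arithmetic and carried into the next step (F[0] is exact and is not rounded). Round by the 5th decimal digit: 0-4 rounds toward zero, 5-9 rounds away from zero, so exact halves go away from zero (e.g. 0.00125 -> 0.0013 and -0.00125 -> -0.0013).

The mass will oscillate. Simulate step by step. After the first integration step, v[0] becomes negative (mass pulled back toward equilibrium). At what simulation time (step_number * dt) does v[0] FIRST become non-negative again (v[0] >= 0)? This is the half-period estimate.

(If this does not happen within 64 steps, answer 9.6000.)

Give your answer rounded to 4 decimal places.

Step 0: x=[10.6000] v=[0.0000]
Step 1: x=[10.4711] v=[-0.8591]
Step 2: x=[10.2189] v=[-1.6813]
Step 3: x=[9.8542] v=[-2.4313]
Step 4: x=[9.3927] v=[-3.0768]
Step 5: x=[8.8542] v=[-3.5902]
Step 6: x=[8.2618] v=[-3.9494]
Step 7: x=[7.6410] v=[-4.1389]
Step 8: x=[7.0184] v=[-4.1506]
Step 9: x=[6.4208] v=[-3.9841]
Step 10: x=[5.8738] v=[-3.6464]
Step 11: x=[5.4010] v=[-3.1521]
Step 12: x=[5.0226] v=[-2.5224]
Step 13: x=[4.7550] v=[-1.7843]
Step 14: x=[4.6096] v=[-0.9696]
Step 15: x=[4.5926] v=[-0.1133]
Step 16: x=[4.7048] v=[0.7479]
First v>=0 after going negative at step 16, time=2.4000

Answer: 2.4000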